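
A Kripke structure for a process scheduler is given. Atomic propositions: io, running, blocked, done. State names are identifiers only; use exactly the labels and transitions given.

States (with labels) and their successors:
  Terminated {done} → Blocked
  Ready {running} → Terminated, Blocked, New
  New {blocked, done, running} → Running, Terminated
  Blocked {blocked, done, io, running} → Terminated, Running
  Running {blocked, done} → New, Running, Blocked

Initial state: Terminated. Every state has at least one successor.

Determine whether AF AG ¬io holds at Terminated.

States satisfying AG ¬io: ∅.
States satisfying AF AG ¬io: ∅.
There is a path from Terminated along which AG ¬io never holds.
Terminated ∉ Sat(AF AG ¬io).

Violated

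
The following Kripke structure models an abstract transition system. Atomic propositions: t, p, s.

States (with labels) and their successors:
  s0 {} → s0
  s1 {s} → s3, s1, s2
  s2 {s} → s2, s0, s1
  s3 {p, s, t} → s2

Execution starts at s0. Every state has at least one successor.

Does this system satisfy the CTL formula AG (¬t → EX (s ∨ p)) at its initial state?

States satisfying ¬t → EX (s ∨ p): {s1, s2, s3}.
States satisfying AG (¬t → EX (s ∨ p)): ∅.
s0 is reachable from s0 and violates ¬t → EX (s ∨ p), so AG fails at s0.
s0 ∉ Sat(AG (¬t → EX (s ∨ p))).

Violated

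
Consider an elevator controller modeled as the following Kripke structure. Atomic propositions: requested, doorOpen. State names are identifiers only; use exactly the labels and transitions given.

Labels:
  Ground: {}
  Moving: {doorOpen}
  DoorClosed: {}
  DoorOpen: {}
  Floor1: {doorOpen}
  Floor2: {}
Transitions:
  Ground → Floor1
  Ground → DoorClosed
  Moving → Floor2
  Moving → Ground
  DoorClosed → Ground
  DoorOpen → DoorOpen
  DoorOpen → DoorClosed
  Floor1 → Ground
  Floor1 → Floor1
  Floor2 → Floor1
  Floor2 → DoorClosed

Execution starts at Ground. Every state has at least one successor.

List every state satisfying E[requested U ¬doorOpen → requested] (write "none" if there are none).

{Moving, Floor1}

States satisfying requested: ∅.
States satisfying ¬doorOpen → requested: {Moving, Floor1}.
States satisfying E[requested U ¬doorOpen → requested]: {Moving, Floor1}.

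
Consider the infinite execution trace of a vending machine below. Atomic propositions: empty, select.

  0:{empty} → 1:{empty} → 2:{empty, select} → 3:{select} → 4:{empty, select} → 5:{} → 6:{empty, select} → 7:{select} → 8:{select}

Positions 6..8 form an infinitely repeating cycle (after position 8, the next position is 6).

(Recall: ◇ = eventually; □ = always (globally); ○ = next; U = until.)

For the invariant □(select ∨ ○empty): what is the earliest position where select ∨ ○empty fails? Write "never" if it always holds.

select ∨ ○empty holds at every position 0..8, and those are all the positions the trace ever visits, so the invariant □(select ∨ ○empty) is never violated.

never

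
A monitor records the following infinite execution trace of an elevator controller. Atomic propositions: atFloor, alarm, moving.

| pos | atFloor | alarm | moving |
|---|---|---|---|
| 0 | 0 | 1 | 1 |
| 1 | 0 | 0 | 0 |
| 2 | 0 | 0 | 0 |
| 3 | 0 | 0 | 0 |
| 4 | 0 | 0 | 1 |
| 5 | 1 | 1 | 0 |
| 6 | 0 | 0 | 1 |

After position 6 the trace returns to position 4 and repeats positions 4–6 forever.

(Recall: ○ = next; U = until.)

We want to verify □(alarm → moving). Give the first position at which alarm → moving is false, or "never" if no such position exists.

Check alarm → moving at each position in order: 0 ✓, 1 ✓, 2 ✓, 3 ✓, 4 ✓.
At position 5 the labels are {alarm, atFloor}, so alarm → moving is false there. This is the first violation.

5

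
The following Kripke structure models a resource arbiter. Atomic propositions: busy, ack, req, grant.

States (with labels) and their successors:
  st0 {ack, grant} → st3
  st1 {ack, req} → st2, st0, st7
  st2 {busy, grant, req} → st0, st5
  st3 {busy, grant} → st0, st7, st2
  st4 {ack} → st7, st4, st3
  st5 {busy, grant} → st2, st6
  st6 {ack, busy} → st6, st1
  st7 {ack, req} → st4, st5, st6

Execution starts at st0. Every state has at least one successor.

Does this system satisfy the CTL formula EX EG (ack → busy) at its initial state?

Yes

States satisfying EG (ack → busy): {st2, st3, st5, st6}.
States satisfying EX EG (ack → busy): {st0, st1, st2, st3, st4, st5, st6, st7}.
st0 ∈ Sat(EX EG (ack → busy)).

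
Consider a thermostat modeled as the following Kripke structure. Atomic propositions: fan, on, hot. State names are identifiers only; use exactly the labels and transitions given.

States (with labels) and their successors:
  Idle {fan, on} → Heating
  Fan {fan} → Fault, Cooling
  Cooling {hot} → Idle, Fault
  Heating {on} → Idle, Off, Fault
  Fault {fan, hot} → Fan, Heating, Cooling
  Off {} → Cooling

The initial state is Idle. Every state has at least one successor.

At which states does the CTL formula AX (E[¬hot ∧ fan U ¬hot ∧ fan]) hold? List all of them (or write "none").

States satisfying E[¬hot ∧ fan U ¬hot ∧ fan]: {Idle, Fan}.
States satisfying AX (E[¬hot ∧ fan U ¬hot ∧ fan]): ∅.

none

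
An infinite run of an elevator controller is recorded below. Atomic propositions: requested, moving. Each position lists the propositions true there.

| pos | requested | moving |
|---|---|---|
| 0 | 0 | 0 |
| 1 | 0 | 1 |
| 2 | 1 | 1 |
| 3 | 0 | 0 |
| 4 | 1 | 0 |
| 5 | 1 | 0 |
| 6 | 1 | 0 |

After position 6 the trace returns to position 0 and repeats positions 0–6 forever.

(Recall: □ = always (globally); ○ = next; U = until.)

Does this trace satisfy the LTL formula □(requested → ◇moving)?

requested → ◇moving holds at every position 0..6, and those are all positions ever visited, so □(requested → ◇moving) holds.
Positions where requested holds: 2, 4, 5, 6.
Check ◇moving at each: 2→ok, 4→ok, 5→ok, 6→ok.

Satisfied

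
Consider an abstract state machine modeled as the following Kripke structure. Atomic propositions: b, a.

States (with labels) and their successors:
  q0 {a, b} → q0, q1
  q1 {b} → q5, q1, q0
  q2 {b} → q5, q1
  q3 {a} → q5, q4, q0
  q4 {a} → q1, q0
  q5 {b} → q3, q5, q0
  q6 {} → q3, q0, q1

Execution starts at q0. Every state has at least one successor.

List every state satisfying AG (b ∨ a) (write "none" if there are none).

{q0, q1, q2, q3, q4, q5}

States satisfying b ∨ a: {q0, q1, q2, q3, q4, q5}.
States satisfying AG (b ∨ a): {q0, q1, q2, q3, q4, q5}.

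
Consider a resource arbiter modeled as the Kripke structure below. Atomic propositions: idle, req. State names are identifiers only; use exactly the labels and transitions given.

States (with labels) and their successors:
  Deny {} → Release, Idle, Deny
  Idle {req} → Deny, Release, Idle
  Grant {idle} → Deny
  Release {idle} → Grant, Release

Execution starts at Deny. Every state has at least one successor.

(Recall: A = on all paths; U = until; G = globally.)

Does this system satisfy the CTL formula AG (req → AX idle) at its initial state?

States satisfying req → AX idle: {Deny, Grant, Release}.
States satisfying AG (req → AX idle): ∅.
Idle is reachable from Deny and violates req → AX idle, so AG fails at Deny.
Deny ∉ Sat(AG (req → AX idle)).

Violated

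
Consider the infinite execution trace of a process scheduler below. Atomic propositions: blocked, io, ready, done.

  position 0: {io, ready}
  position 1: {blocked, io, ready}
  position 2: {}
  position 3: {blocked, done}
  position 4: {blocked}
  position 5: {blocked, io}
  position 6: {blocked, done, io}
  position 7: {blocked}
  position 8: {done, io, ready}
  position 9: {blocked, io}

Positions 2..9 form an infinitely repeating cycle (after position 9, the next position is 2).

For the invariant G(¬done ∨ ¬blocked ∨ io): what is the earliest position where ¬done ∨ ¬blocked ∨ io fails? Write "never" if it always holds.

3

Check ¬done ∨ ¬blocked ∨ io at each position in order: 0 ✓, 1 ✓, 2 ✓.
At position 3 the labels are {blocked, done}, so ¬done ∨ ¬blocked ∨ io is false there. This is the first violation.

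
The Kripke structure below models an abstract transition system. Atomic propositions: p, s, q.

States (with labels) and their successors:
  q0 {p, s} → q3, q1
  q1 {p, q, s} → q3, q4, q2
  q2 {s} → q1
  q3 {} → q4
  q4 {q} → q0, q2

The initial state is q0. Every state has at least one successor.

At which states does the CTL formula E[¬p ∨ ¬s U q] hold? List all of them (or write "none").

{q1, q2, q3, q4}

States satisfying ¬p ∨ ¬s: {q2, q3, q4}.
States satisfying q: {q1, q4}.
States satisfying E[¬p ∨ ¬s U q]: {q1, q2, q3, q4}.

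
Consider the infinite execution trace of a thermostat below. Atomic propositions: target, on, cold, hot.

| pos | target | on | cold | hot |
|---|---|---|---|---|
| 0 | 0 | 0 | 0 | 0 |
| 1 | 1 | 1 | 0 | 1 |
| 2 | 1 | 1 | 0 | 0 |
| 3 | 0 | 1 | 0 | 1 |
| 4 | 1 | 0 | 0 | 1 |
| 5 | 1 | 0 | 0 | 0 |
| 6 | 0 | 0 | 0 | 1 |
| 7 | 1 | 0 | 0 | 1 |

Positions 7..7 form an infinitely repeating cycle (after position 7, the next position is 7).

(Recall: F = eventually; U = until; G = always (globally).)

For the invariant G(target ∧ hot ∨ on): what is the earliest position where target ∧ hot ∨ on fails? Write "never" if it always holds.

At position 0 the labels are {}, so target ∧ hot ∨ on is false there. This is the first violation.

0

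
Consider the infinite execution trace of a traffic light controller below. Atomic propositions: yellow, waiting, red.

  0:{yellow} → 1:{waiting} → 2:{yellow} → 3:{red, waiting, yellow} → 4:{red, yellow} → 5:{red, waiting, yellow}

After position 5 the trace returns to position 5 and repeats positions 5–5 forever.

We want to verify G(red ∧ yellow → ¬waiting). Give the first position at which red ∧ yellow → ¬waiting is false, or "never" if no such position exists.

Check red ∧ yellow → ¬waiting at each position in order: 0 ✓, 1 ✓, 2 ✓.
At position 3 the labels are {red, waiting, yellow}, so red ∧ yellow → ¬waiting is false there. This is the first violation.

3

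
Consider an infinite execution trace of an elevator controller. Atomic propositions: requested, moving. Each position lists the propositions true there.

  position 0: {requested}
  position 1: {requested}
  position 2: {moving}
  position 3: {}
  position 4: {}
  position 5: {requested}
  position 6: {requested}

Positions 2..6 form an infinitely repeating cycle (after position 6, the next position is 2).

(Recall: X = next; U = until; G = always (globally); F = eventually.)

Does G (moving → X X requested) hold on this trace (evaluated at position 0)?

Does not hold

moving → X X requested must hold at every position from 0 onward. It fails at position 2, so G (moving → X X requested) is false.
Positions where moving holds: 2.
Check X X requested at each: 2→fails.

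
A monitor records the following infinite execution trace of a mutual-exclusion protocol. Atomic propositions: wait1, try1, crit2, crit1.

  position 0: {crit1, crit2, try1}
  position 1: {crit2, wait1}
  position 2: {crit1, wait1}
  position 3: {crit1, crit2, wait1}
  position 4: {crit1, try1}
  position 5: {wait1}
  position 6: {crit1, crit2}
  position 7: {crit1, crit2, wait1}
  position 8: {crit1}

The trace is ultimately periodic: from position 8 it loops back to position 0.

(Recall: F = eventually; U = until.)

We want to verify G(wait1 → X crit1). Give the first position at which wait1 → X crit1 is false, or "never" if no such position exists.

never

wait1 → X crit1 holds at every position 0..8, and those are all the positions the trace ever visits, so the invariant G(wait1 → X crit1) is never violated.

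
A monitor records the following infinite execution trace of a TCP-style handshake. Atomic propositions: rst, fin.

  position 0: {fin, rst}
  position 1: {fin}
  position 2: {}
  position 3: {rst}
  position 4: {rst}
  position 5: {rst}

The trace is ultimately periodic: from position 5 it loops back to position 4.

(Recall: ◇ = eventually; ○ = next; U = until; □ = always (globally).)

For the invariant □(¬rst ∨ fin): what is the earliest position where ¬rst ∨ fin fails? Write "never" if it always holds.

Check ¬rst ∨ fin at each position in order: 0 ✓, 1 ✓, 2 ✓.
At position 3 the labels are {rst}, so ¬rst ∨ fin is false there. This is the first violation.

3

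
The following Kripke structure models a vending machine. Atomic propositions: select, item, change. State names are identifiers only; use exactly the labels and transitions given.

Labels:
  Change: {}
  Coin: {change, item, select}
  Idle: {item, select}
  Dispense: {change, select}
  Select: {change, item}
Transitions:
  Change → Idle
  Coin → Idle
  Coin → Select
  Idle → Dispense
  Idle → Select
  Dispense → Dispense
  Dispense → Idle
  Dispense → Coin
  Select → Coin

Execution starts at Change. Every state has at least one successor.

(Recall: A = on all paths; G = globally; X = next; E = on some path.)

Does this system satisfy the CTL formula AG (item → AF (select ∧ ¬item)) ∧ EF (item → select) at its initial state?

Does not hold

States satisfying item → AF (select ∧ ¬item): {Change, Dispense}.
States satisfying AG (item → AF (select ∧ ¬item)): ∅.
States satisfying item → select: {Change, Coin, Idle, Dispense}.
States satisfying EF (item → select): {Change, Coin, Idle, Dispense, Select}.
States satisfying AG (item → AF (select ∧ ¬item)) ∧ EF (item → select): ∅.
Change ∉ Sat(AG (item → AF (select ∧ ¬item)) ∧ EF (item → select)).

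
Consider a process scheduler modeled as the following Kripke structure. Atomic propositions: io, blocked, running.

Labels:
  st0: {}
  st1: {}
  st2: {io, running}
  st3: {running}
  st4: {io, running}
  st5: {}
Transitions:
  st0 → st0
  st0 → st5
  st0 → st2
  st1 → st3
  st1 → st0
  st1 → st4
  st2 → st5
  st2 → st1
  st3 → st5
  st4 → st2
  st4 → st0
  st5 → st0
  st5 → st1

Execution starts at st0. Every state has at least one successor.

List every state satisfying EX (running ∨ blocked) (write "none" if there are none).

{st0, st1, st4}

States satisfying running ∨ blocked: {st2, st3, st4}.
States satisfying EX (running ∨ blocked): {st0, st1, st4}.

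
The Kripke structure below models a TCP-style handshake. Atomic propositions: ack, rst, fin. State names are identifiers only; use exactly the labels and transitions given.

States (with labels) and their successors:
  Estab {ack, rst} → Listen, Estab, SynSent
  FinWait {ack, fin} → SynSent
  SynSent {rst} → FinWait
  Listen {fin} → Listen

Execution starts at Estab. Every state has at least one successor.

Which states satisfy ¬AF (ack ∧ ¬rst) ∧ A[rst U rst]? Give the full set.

States satisfying ack ∧ ¬rst: {FinWait}.
States satisfying AF (ack ∧ ¬rst): {FinWait, SynSent}.
States satisfying ¬AF (ack ∧ ¬rst): {Estab, Listen}.
States satisfying rst: {Estab, SynSent}.
States satisfying A[rst U rst]: {Estab, SynSent}.
States satisfying ¬AF (ack ∧ ¬rst) ∧ A[rst U rst]: {Estab}.

{Estab}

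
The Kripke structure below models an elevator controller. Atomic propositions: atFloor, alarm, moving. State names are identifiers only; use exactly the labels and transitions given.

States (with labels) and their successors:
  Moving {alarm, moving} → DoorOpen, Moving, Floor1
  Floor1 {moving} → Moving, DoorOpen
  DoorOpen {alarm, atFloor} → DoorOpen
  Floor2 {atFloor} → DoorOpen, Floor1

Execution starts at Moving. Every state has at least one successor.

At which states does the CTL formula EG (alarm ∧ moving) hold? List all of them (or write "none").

States satisfying alarm ∧ moving: {Moving}.
States satisfying EG (alarm ∧ moving): {Moving}.

{Moving}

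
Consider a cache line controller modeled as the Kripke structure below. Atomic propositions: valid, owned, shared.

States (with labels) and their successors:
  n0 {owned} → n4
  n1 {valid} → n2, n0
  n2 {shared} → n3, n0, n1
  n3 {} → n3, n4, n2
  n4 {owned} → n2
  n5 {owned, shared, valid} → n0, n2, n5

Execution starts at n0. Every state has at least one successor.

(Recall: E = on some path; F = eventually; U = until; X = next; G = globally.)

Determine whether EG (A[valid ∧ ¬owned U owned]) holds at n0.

No

States satisfying A[valid ∧ ¬owned U owned]: {n0, n4, n5}.
States satisfying EG (A[valid ∧ ¬owned U owned]): {n5}.
No suitable path/successor from n0 witnesses the formula.
n0 ∉ Sat(EG (A[valid ∧ ¬owned U owned])).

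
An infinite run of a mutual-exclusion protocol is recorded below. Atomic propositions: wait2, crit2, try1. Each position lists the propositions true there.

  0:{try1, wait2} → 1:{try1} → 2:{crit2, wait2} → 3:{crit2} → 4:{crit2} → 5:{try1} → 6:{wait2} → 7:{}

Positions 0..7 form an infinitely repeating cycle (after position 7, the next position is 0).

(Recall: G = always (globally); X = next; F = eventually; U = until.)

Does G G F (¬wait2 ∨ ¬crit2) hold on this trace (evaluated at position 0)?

Yes

G F (¬wait2 ∨ ¬crit2) holds at every position 0..7, and those are all positions ever visited, so G G F (¬wait2 ∨ ¬crit2) holds.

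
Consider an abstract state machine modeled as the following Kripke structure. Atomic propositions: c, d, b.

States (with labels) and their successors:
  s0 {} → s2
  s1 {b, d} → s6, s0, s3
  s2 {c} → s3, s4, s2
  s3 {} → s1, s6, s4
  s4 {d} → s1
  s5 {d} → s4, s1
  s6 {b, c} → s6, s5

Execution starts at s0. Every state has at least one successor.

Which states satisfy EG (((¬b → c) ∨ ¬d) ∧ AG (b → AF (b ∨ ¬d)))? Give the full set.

States satisfying ((¬b → c) ∨ ¬d) ∧ AG (b → AF (b ∨ ¬d)): {s0, s1, s2, s3, s6}.
States satisfying EG (((¬b → c) ∨ ¬d) ∧ AG (b → AF (b ∨ ¬d))): {s0, s1, s2, s3, s6}.

{s0, s1, s2, s3, s6}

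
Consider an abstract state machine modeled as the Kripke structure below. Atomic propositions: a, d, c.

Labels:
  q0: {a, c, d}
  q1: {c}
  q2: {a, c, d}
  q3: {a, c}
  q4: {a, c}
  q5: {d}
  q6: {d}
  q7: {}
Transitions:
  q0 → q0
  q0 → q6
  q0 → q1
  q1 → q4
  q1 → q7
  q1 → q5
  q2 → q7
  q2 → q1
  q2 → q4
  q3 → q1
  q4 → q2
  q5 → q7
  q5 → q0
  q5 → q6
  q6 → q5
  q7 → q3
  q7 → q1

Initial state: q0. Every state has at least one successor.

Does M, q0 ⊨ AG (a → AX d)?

States satisfying a → AX d: {q1, q4, q5, q6, q7}.
States satisfying AG (a → AX d): ∅.
q0 is reachable from q0 and violates a → AX d, so AG fails at q0.
q0 ∉ Sat(AG (a → AX d)).

No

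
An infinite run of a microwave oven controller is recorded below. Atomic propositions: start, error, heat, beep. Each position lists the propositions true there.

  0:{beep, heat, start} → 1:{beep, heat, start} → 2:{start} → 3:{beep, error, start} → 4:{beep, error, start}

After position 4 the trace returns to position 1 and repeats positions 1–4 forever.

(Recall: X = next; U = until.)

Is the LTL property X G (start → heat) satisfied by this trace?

The position after 0 is 1; G (start → heat) is false there.

No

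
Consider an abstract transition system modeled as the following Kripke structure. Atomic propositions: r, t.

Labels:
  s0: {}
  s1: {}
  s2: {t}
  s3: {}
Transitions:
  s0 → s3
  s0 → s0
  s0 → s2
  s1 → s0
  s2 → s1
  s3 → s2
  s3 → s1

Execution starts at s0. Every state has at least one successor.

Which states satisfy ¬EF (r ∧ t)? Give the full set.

{s0, s1, s2, s3}

States satisfying r ∧ t: ∅.
States satisfying EF (r ∧ t): ∅.
States satisfying ¬EF (r ∧ t): {s0, s1, s2, s3}.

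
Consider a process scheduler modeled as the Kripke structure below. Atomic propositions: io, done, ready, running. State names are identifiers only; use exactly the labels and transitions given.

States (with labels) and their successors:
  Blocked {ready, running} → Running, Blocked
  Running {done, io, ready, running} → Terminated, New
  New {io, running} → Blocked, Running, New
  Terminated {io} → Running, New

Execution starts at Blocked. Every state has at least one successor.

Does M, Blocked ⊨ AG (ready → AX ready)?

Does not hold

States satisfying ready → AX ready: {Blocked, New, Terminated}.
States satisfying AG (ready → AX ready): ∅.
Running is reachable from Blocked and violates ready → AX ready, so AG fails at Blocked.
Blocked ∉ Sat(AG (ready → AX ready)).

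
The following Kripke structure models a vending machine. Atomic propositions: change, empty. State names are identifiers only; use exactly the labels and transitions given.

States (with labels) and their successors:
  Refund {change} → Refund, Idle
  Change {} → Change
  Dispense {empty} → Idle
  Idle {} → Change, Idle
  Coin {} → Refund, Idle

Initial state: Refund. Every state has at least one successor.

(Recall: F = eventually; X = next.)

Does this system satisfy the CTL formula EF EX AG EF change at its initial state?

States satisfying EX AG EF change: ∅.
States satisfying EF EX AG EF change: ∅.
No suitable path/successor from Refund witnesses the formula.
Refund ∉ Sat(EF EX AG EF change).

Violated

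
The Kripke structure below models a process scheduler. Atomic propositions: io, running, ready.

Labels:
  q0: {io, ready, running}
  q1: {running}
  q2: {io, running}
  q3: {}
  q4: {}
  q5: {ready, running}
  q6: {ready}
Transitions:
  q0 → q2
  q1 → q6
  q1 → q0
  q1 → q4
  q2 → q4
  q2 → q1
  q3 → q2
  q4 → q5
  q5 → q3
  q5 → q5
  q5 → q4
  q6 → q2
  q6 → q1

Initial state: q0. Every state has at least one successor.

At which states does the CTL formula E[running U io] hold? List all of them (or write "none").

{q0, q1, q2}

States satisfying running: {q0, q1, q2, q5}.
States satisfying io: {q0, q2}.
States satisfying E[running U io]: {q0, q1, q2}.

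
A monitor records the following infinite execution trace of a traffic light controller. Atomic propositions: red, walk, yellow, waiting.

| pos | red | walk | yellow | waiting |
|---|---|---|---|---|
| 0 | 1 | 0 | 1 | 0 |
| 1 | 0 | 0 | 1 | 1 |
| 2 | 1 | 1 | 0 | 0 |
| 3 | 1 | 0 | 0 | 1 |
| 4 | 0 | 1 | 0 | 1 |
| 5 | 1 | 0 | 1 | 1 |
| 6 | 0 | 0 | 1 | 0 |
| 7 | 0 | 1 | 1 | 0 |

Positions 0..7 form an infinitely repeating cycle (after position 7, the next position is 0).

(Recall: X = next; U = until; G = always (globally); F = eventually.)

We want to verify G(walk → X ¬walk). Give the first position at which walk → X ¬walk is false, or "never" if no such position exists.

never

walk → X ¬walk holds at every position 0..7, and those are all the positions the trace ever visits, so the invariant G(walk → X ¬walk) is never violated.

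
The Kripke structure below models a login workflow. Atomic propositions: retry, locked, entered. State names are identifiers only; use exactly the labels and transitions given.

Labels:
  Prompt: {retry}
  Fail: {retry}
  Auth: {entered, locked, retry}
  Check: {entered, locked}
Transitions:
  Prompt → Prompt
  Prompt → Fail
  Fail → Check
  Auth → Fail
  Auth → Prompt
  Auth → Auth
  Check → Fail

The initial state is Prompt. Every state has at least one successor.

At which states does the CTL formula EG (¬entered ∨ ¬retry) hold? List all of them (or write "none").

{Prompt, Fail, Check}

States satisfying ¬entered ∨ ¬retry: {Prompt, Fail, Check}.
States satisfying EG (¬entered ∨ ¬retry): {Prompt, Fail, Check}.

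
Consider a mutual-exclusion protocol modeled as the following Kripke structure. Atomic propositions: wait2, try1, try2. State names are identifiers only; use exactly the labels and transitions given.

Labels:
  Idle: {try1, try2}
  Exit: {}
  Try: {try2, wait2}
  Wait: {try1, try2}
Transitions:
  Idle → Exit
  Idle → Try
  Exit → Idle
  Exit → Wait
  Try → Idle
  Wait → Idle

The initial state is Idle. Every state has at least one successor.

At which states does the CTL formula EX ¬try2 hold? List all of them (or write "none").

States satisfying ¬try2: {Exit}.
States satisfying EX ¬try2: {Idle}.

{Idle}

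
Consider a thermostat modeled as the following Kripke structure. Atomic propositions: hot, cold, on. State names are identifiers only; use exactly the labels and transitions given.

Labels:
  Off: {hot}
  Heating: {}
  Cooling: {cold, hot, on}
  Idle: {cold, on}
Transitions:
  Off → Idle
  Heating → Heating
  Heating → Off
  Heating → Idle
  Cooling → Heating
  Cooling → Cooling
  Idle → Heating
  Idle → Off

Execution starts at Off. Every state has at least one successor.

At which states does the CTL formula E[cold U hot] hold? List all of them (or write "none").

{Off, Cooling, Idle}

States satisfying cold: {Cooling, Idle}.
States satisfying hot: {Off, Cooling}.
States satisfying E[cold U hot]: {Off, Cooling, Idle}.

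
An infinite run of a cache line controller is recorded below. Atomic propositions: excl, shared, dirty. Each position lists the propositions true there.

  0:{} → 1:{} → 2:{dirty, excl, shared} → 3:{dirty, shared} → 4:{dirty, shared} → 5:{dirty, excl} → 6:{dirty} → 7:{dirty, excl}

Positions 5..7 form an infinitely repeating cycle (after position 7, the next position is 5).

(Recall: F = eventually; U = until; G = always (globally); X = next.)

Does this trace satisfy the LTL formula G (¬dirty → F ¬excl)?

¬dirty → F ¬excl holds at every position 0..7, and those are all positions ever visited, so G (¬dirty → F ¬excl) holds.
Positions where ¬dirty holds: 0, 1.
Check F ¬excl at each: 0→ok, 1→ok.

Yes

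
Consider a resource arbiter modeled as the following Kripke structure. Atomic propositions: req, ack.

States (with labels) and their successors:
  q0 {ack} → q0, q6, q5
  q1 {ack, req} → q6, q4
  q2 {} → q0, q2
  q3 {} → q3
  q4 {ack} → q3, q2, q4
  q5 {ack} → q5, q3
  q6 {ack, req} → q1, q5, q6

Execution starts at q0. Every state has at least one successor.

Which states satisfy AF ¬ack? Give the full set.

{q2, q3}

States satisfying ¬ack: {q2, q3}.
States satisfying AF ¬ack: {q2, q3}.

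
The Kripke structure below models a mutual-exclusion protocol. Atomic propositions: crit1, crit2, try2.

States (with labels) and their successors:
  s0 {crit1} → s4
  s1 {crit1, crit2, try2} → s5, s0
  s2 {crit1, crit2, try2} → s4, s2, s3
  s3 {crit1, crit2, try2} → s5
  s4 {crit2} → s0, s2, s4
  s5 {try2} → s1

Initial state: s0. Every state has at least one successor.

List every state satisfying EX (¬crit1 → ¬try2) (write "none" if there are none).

States satisfying ¬crit1 → ¬try2: {s0, s1, s2, s3, s4}.
States satisfying EX (¬crit1 → ¬try2): {s0, s1, s2, s4, s5}.

{s0, s1, s2, s4, s5}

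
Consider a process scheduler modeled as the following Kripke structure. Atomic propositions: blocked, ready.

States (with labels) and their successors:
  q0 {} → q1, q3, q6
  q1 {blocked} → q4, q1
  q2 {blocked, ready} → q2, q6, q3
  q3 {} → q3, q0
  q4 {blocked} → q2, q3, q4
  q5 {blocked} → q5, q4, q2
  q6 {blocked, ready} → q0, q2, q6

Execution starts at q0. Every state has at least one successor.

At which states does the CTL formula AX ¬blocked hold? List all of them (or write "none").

States satisfying ¬blocked: {q0, q3}.
States satisfying AX ¬blocked: {q3}.

{q3}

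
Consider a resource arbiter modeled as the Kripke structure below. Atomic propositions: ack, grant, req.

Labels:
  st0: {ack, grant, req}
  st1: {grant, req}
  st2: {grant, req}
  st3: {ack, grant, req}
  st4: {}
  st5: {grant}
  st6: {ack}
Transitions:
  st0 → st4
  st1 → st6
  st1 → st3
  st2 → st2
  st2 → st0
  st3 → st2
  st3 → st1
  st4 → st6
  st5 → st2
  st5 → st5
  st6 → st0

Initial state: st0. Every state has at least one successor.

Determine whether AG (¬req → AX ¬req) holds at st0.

States satisfying ¬req → AX ¬req: {st0, st1, st2, st3, st4}.
States satisfying AG (¬req → AX ¬req): ∅.
st6 is reachable from st0 and violates ¬req → AX ¬req, so AG fails at st0.
st0 ∉ Sat(AG (¬req → AX ¬req)).

Does not hold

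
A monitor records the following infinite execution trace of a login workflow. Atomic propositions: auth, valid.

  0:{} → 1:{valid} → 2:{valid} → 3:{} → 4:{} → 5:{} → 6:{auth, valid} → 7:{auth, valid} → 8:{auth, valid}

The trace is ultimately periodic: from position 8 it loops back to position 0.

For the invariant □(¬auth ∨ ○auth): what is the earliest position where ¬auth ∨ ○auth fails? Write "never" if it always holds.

Check ¬auth ∨ ○auth at each position in order: 0 ✓, 1 ✓, 2 ✓, 3 ✓, 4 ✓, 5 ✓, 6 ✓, 7 ✓.
At position 8 the labels are {auth, valid} and the next position 0 has {}, so ¬auth ∨ ○auth is false there. This is the first violation.

8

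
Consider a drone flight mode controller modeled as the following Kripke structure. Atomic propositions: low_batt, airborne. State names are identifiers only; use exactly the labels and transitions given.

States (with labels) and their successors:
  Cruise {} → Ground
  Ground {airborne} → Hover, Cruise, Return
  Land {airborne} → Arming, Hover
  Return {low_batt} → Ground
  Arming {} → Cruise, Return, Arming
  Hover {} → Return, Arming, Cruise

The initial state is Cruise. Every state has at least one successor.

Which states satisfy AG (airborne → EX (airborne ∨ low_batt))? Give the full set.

States satisfying airborne → EX (airborne ∨ low_batt): {Cruise, Ground, Return, Arming, Hover}.
States satisfying AG (airborne → EX (airborne ∨ low_batt)): {Cruise, Ground, Return, Arming, Hover}.

{Cruise, Ground, Return, Arming, Hover}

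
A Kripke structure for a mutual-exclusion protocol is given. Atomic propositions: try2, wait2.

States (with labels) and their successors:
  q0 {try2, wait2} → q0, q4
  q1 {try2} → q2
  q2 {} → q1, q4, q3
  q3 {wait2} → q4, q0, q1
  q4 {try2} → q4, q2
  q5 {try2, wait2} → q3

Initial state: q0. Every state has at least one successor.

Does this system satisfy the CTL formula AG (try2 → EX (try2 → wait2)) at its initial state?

Yes

States satisfying try2 → EX (try2 → wait2): {q0, q1, q2, q3, q4, q5}.
States satisfying AG (try2 → EX (try2 → wait2)): {q0, q1, q2, q3, q4, q5}.
Every state reachable from q0 satisfies try2 → EX (try2 → wait2).
q0 ∈ Sat(AG (try2 → EX (try2 → wait2))).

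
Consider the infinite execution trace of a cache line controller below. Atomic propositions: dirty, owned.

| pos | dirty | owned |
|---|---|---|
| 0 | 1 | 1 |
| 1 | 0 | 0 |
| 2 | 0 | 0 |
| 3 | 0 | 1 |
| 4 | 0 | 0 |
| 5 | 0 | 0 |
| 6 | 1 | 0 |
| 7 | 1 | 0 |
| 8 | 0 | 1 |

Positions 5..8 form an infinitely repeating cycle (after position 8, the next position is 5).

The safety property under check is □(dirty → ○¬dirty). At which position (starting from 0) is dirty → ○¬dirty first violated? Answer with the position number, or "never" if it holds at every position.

Check dirty → ○¬dirty at each position in order: 0 ✓, 1 ✓, 2 ✓, 3 ✓, 4 ✓, 5 ✓.
At position 6 the labels are {dirty} and the next position 7 has {dirty}, so dirty → ○¬dirty is false there. This is the first violation.

6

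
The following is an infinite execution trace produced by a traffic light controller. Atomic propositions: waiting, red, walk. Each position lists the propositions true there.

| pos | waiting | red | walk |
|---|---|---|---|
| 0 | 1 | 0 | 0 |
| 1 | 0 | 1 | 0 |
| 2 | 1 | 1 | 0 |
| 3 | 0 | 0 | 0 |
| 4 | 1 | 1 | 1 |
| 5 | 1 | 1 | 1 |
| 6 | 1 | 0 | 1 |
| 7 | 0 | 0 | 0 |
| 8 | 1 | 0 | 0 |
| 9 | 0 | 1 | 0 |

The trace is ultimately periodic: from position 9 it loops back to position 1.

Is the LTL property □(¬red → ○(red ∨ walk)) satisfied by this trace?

No

¬red → ○(red ∨ walk) must hold at every position from 0 onward. It fails at position 6, so □(¬red → ○(red ∨ walk)) is false.
Positions where ¬red holds: 0, 3, 6, 7, 8.
Check ○(red ∨ walk) at each: 0→ok, 3→ok, 6→fails, 7→fails, 8→ok.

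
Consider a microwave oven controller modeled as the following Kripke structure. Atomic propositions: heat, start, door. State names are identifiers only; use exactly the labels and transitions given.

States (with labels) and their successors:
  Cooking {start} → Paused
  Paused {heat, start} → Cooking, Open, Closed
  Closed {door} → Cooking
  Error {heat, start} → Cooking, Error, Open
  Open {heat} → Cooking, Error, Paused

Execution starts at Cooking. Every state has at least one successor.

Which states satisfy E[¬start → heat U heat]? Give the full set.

{Cooking, Paused, Error, Open}

States satisfying ¬start → heat: {Cooking, Paused, Error, Open}.
States satisfying heat: {Paused, Error, Open}.
States satisfying E[¬start → heat U heat]: {Cooking, Paused, Error, Open}.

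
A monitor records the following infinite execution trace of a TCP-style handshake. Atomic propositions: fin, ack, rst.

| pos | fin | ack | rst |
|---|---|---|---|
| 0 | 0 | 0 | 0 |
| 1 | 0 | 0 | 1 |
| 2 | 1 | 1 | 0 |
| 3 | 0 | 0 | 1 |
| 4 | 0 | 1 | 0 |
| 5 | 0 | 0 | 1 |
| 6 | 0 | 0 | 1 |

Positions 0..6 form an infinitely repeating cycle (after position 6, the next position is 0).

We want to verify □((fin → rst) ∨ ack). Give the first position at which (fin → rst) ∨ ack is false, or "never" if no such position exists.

never

(fin → rst) ∨ ack holds at every position 0..6, and those are all the positions the trace ever visits, so the invariant □((fin → rst) ∨ ack) is never violated.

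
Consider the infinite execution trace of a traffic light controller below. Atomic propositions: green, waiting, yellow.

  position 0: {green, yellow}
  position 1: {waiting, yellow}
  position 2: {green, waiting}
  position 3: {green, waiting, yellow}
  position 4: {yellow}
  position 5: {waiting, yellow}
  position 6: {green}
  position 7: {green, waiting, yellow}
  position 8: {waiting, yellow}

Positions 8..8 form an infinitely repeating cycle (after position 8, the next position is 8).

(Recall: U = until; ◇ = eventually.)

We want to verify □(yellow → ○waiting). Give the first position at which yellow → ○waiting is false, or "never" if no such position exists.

3

Check yellow → ○waiting at each position in order: 0 ✓, 1 ✓, 2 ✓.
At position 3 the labels are {green, waiting, yellow} and the next position 4 has {yellow}, so yellow → ○waiting is false there. This is the first violation.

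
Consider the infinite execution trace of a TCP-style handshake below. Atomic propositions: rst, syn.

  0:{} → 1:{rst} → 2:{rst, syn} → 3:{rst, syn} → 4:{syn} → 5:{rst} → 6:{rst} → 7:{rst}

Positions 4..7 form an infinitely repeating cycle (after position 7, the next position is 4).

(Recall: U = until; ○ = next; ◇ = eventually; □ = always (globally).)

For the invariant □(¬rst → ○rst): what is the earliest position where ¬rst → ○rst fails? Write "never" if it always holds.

¬rst → ○rst holds at every position 0..7, and those are all the positions the trace ever visits, so the invariant □(¬rst → ○rst) is never violated.

never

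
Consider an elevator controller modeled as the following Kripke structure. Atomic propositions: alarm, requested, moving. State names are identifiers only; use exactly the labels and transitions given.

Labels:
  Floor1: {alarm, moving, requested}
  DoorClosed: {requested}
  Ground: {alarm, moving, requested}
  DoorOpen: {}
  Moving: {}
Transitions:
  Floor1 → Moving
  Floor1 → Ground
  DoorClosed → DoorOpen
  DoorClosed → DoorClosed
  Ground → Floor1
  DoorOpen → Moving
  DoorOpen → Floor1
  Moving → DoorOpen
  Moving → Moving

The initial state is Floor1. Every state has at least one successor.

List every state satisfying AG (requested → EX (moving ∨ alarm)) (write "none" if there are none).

{Floor1, Ground, DoorOpen, Moving}

States satisfying requested → EX (moving ∨ alarm): {Floor1, Ground, DoorOpen, Moving}.
States satisfying AG (requested → EX (moving ∨ alarm)): {Floor1, Ground, DoorOpen, Moving}.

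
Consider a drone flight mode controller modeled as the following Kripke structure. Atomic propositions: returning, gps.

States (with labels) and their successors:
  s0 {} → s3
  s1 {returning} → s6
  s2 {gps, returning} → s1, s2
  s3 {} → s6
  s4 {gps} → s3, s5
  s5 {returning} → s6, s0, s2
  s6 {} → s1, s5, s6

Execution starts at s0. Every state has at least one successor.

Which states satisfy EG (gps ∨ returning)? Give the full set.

States satisfying gps ∨ returning: {s1, s2, s4, s5}.
States satisfying EG (gps ∨ returning): {s2, s4, s5}.

{s2, s4, s5}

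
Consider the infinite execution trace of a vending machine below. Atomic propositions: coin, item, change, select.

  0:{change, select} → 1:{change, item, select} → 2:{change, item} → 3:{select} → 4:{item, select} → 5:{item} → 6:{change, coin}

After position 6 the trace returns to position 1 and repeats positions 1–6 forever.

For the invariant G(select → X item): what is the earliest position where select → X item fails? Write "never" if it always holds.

never

select → X item holds at every position 0..6, and those are all the positions the trace ever visits, so the invariant G(select → X item) is never violated.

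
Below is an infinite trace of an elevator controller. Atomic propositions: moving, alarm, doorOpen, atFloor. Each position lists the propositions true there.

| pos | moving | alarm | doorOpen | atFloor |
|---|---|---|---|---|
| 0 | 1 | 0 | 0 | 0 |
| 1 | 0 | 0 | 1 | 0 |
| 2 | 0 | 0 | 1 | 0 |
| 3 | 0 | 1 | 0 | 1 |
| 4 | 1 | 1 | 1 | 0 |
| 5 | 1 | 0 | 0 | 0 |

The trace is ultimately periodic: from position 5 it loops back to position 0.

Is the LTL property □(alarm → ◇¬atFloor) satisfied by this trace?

alarm → ◇¬atFloor holds at every position 0..5, and those are all positions ever visited, so □(alarm → ◇¬atFloor) holds.
Positions where alarm holds: 3, 4.
Check ◇¬atFloor at each: 3→ok, 4→ok.

Yes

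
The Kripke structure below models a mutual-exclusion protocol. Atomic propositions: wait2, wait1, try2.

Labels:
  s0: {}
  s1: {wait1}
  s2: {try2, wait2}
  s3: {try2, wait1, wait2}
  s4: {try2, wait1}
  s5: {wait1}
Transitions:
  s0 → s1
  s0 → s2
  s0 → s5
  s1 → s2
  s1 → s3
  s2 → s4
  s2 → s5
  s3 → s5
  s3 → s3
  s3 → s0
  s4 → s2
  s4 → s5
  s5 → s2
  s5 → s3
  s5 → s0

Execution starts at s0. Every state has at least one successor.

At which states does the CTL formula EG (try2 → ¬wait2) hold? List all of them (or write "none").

{s0, s4, s5}

States satisfying try2 → ¬wait2: {s0, s1, s4, s5}.
States satisfying EG (try2 → ¬wait2): {s0, s4, s5}.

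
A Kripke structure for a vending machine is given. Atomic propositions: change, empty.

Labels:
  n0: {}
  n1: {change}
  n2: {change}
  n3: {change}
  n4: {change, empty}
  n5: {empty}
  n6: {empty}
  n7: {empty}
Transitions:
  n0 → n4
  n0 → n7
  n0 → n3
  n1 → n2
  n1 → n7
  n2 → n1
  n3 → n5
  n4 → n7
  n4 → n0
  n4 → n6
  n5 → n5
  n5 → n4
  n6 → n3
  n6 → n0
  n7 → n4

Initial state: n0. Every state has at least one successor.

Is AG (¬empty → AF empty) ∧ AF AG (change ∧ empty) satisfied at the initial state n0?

States satisfying ¬empty → AF empty: {n0, n3, n4, n5, n6, n7}.
States satisfying AG (¬empty → AF empty): {n0, n3, n4, n5, n6, n7}.
States satisfying AG (change ∧ empty): ∅.
States satisfying AF AG (change ∧ empty): ∅.
States satisfying AG (¬empty → AF empty) ∧ AF AG (change ∧ empty): ∅.
n0 ∉ Sat(AG (¬empty → AF empty) ∧ AF AG (change ∧ empty)).

No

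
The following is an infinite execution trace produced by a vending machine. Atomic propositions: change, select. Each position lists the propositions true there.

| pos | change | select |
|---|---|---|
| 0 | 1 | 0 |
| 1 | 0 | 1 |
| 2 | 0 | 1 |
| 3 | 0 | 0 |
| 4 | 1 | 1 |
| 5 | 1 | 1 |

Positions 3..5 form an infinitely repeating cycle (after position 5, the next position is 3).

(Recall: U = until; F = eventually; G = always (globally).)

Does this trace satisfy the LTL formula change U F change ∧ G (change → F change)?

Walking from position 0: F change first holds at position 0, and change holds at every earlier position along the way, so change U F change holds.
change → F change holds at every position 0..5, and those are all positions ever visited, so G (change → F change) holds.
Positions where change holds: 0, 4, 5.
Check F change at each: 0→ok, 4→ok, 5→ok.
At position 0: change U F change is true; G (change → F change) is true; so change U F change ∧ G (change → F change) is true.

Satisfied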